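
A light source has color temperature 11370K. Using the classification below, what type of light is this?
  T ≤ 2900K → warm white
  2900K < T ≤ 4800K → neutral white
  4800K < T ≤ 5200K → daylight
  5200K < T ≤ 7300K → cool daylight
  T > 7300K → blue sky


Temperature: 11370K
11370K > 7300K → blue sky
Classification: blue sky


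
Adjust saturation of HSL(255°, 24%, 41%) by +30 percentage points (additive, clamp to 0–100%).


Original S = 24%
Adjustment = +30 percentage points
New S = 24 + (30) = 54
Clamp to [0, 100] → 54
= HSL(255°, 54%, 41%)


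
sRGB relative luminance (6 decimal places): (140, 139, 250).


Linearize each channel (sRGB transfer function): c = v/255; c_lin = c/12.92 if c ≤ 0.04045, else ((c+0.055)/1.055)^2.4
  R: 140/255 ≈ 0.549020 > 0.04045 → ((0.549020+0.055)/1.055)^2.4 ≈ 0.262251
  G: 139/255 ≈ 0.545098 > 0.04045 → ((0.545098+0.055)/1.055)^2.4 ≈ 0.258183
  B: 250/255 ≈ 0.980392 > 0.04045 → ((0.980392+0.055)/1.055)^2.4 ≈ 0.955973
R_lin = 0.262251, G_lin = 0.258183, B_lin = 0.955973
L = 0.2126×R + 0.7152×G + 0.0722×B
L = 0.2126×0.262251 + 0.7152×0.258183 + 0.0722×0.955973
L ≈ 0.309428


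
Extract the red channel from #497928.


Color: #497928
R = 49 = 73
G = 79 = 121
B = 28 = 40
Red = 73


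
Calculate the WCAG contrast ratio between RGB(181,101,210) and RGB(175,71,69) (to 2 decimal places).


Linearize each sRGB channel c=v/255: c/12.92 if c ≤ 0.04045 else ((c+0.055)/1.055)^2.4
L = 0.2126×R_lin + 0.7152×G_lin + 0.0722×B_lin
Color 1 (181,101,210):
  R=181: 181/255≈0.7098 > 0.04045 → ((0.7098+0.055)/1.055)^2.4 ≈ 0.46208
  G=101: 101/255≈0.3961 > 0.04045 → ((0.3961+0.055)/1.055)^2.4 ≈ 0.13014
  B=210: 210/255≈0.8235 > 0.04045 → ((0.8235+0.055)/1.055)^2.4 ≈ 0.64448
  L1 = 0.2126×0.46208 + 0.7152×0.13014 + 0.0722×0.64448 ≈ 0.23784
Color 2 (175,71,69):
  R=175: 175/255≈0.6863 > 0.04045 → ((0.6863+0.055)/1.055)^2.4 ≈ 0.42869
  G=71: 71/255≈0.2784 > 0.04045 → ((0.2784+0.055)/1.055)^2.4 ≈ 0.06301
  B=69: 69/255≈0.2706 > 0.04045 → ((0.2706+0.055)/1.055)^2.4 ≈ 0.05951
  L2 = 0.2126×0.42869 + 0.7152×0.06301 + 0.0722×0.05951 ≈ 0.14050
Lighter = 0.23784, Darker = 0.14050
Ratio = (L_lighter + 0.05) / (L_darker + 0.05)
Ratio = (0.23784 + 0.05) / (0.14050 + 0.05) = 0.28784 / 0.19050 ≈ 1.5110
Ratio ≈ 1.51:1


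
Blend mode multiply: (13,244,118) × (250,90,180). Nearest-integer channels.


Multiply: C = A×B/255, rounded to nearest integer
R: 13×250/255 = 3250/255 ≈ 12.745 → 13
G: 244×90/255 = 21960/255 ≈ 86.118 → 86
B: 118×180/255 = 21240/255 ≈ 83.294 → 83
= RGB(13, 86, 83)


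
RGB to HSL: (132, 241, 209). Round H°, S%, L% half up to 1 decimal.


Normalize: R'=132/255≈0.5176, G'=241/255≈0.9451, B'=209/255≈0.8196
Max=241/255, Min=132/255, Δ=Max-Min=109/255
L = (Max+Min)/2 = (241+132)/510 = 373/510 = 0.73137… → L = 73.1%
L > 0.5 → S = Δ/(2-Max-Min) = 109/(510-241-132) = 109/137 = 0.79562… → S = 79.6%
(the 1/255 factors cancel in S and H, so raw channel differences can be used)
Max is G' → H = 60 × ((B-R)/Δ + 2) = 60 × ((209-132)/109 + 2)
  77/109 + 2 = 0.7064… + 2 = 2.7064…
  H = 60 × 2.7064… = 162.385…° → H = 162.4°
= HSL(162.4°, 79.6%, 73.1%)


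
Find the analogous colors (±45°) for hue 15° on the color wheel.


Base hue: 15°
Left analog: (15 - 45) mod 360 = 330°
Right analog: (15 + 45) mod 360 = 60°
Analogous hues = 330° and 60°


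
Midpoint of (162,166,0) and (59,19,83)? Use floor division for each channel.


Midpoint: each channel = ⌊(C₁+C₂)/2⌋
R: ⌊(162+59)/2⌋ = 110
G: ⌊(166+19)/2⌋ = 92
B: ⌊(0+83)/2⌋ = 41
= RGB(110, 92, 41)


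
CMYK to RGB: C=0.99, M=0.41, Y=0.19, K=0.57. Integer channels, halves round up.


R = 255 × (1-C) × (1-K) = 255 × 0.01 × 0.43 = 1.0965 → 1
G = 255 × (1-M) × (1-K) = 255 × 0.59 × 0.43 = 64.6935 → 65
B = 255 × (1-Y) × (1-K) = 255 × 0.81 × 0.43 = 88.8165 → 89
= RGB(1, 65, 89)


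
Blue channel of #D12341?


Color: #D12341
R = D1 = 209
G = 23 = 35
B = 41 = 65
Blue = 65


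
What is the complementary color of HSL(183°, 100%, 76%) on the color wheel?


Complement = opposite side of color wheel = hue + 180°
H' = (183 + 180) mod 360 = 3°
S and L unchanged.
= HSL(3°, 100%, 76%)


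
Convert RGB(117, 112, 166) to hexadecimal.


R = 117 → 75 (hex)
G = 112 → 70 (hex)
B = 166 → A6 (hex)
Hex = #7570A6


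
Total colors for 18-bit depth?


Colors = 2^bits = 2^18
= 262,144 colors


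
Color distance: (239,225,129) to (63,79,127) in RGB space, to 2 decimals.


d = √[(R₁-R₂)² + (G₁-G₂)² + (B₁-B₂)²]
d = √[(239-63)² + (225-79)² + (129-127)²]
d = √[30976 + 21316 + 4]
d = √52296
d ≈ 228.68


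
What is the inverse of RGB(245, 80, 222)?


Invert: (255-R, 255-G, 255-B)
R: 255-245 = 10
G: 255-80 = 175
B: 255-222 = 33
= RGB(10, 175, 33)


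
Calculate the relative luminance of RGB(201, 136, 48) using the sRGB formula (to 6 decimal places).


Linearize each channel (sRGB transfer function): c = v/255; c_lin = c/12.92 if c ≤ 0.04045, else ((c+0.055)/1.055)^2.4
  R: 201/255 ≈ 0.788235 > 0.04045 → ((0.788235+0.055)/1.055)^2.4 ≈ 0.584078
  G: 136/255 ≈ 0.533333 > 0.04045 → ((0.533333+0.055)/1.055)^2.4 ≈ 0.246201
  B: 48/255 ≈ 0.188235 > 0.04045 → ((0.188235+0.055)/1.055)^2.4 ≈ 0.029557
R_lin = 0.584078, G_lin = 0.246201, B_lin = 0.029557
L = 0.2126×R + 0.7152×G + 0.0722×B
L = 0.2126×0.584078 + 0.7152×0.246201 + 0.0722×0.029557
L ≈ 0.302392


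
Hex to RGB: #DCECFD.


DC → 220 (R)
EC → 236 (G)
FD → 253 (B)
= RGB(220, 236, 253)


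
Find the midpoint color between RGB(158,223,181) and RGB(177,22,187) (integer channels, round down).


Midpoint: each channel = ⌊(C₁+C₂)/2⌋
R: ⌊(158+177)/2⌋ = 167
G: ⌊(223+22)/2⌋ = 122
B: ⌊(181+187)/2⌋ = 184
= RGB(167, 122, 184)


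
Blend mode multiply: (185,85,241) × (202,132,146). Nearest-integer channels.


Multiply: C = A×B/255, rounded to nearest integer
R: 185×202/255 = 37370/255 ≈ 146.549 → 147
G: 85×132/255 = 11220/255 ≈ 44.000 → 44
B: 241×146/255 = 35186/255 ≈ 137.984 → 138
= RGB(147, 44, 138)


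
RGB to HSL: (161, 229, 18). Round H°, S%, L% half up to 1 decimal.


Normalize: R'=161/255≈0.6314, G'=229/255≈0.8980, B'=18/255≈0.0706
Max=229/255, Min=18/255, Δ=Max-Min=211/255
L = (Max+Min)/2 = (229+18)/510 = 247/510 = 0.48431… → L = 48.4%
L ≤ 0.5 → S = Δ/(Max+Min) = 211/(229+18) = 211/247 = 0.85425… → S = 85.4%
(the 1/255 factors cancel in S and H, so raw channel differences can be used)
Max is G' → H = 60 × ((B-R)/Δ + 2) = 60 × ((18-161)/211 + 2)
  -143/211 + 2 = -0.6777… + 2 = 1.3222…
  H = 60 × 1.3222… = 79.336…° → H = 79.3°
= HSL(79.3°, 85.4%, 48.4%)


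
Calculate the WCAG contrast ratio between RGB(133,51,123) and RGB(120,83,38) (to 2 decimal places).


Linearize each sRGB channel c=v/255: c/12.92 if c ≤ 0.04045 else ((c+0.055)/1.055)^2.4
L = 0.2126×R_lin + 0.7152×G_lin + 0.0722×B_lin
Color 1 (133,51,123):
  R=133: 133/255≈0.5216 > 0.04045 → ((0.5216+0.055)/1.055)^2.4 ≈ 0.23455
  G=51: 51/255≈0.2000 > 0.04045 → ((0.2000+0.055)/1.055)^2.4 ≈ 0.03310
  B=123: 123/255≈0.4824 > 0.04045 → ((0.4824+0.055)/1.055)^2.4 ≈ 0.19807
  L1 = 0.2126×0.23455 + 0.7152×0.03310 + 0.0722×0.19807 ≈ 0.08784
Color 2 (120,83,38):
  R=120: 120/255≈0.4706 > 0.04045 → ((0.4706+0.055)/1.055)^2.4 ≈ 0.18782
  G=83: 83/255≈0.3255 > 0.04045 → ((0.3255+0.055)/1.055)^2.4 ≈ 0.08650
  B=38: 38/255≈0.1490 > 0.04045 → ((0.1490+0.055)/1.055)^2.4 ≈ 0.01938
  L2 = 0.2126×0.18782 + 0.7152×0.08650 + 0.0722×0.01938 ≈ 0.10320
Lighter = 0.10320, Darker = 0.08784
Ratio = (L_lighter + 0.05) / (L_darker + 0.05)
Ratio = (0.10320 + 0.05) / (0.08784 + 0.05) = 0.15320 / 0.13784 ≈ 1.1114
Ratio ≈ 1.11:1


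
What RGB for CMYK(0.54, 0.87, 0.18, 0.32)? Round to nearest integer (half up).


R = 255 × (1-C) × (1-K) = 255 × 0.46 × 0.68 = 79.764 → 80
G = 255 × (1-M) × (1-K) = 255 × 0.13 × 0.68 = 22.542 → 23
B = 255 × (1-Y) × (1-K) = 255 × 0.82 × 0.68 = 142.188 → 142
= RGB(80, 23, 142)


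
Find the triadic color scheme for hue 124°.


Triadic: equally spaced at 120° intervals
H1 = 124°
H2 = (124 + 120) mod 360 = 244°
H3 = (124 + 240) mod 360 = 4°
Triadic = 124°, 244°, 4°


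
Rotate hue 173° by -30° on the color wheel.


New hue = (H + rotation) mod 360
New hue = (173 -30) mod 360
= 143 mod 360
= 143°


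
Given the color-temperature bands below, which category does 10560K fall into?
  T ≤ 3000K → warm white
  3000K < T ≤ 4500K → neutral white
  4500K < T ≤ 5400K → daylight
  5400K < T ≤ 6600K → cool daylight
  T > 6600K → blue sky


Temperature: 10560K
10560K > 6600K → blue sky
Classification: blue sky


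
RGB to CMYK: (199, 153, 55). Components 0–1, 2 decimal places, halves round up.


R'=199/255≈0.7804, G'=153/255≈0.6000, B'=55/255≈0.2157
K = 1 - max(R',G',B') = 1 - 199/255 = 56/255 = 0.21960… → 0.22
(1-R'-K)/(1-K) simplifies to (max-R)/max with max = 199:
C = (199-199)/199 = 0/199 = 0 → 0.00
M = (199-153)/199 = 46/199 = 0.23115… → 0.23
Y = (199-55)/199 = 144/199 = 0.72361… → 0.72
= CMYK(0.00, 0.23, 0.72, 0.22)


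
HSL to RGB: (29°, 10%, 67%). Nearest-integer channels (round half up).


H=29°, S=0.10, L=0.67
C = (1-|2L-1|)×S = (1-|0.34|)×0.10 = 0.066
H' = H/60 = 29/60 ≈ 0.4833; X = C×(1-|H' mod 2 - 1|) = 0.0319
m = L - C/2 = 0.67 - 0.033 = 0.637
Sector ⌊H'⌋ = 0 → (R',G',B') = (0.066, 0.0319, 0.0)
RGB = ((R'+m)×255, (G'+m)×255, (B'+m)×255) = (179.265, 170.5695, 162.435)
Round half up → RGB(179, 171, 162)


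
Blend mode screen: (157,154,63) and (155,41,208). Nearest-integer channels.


Screen: C = 255 - (255-A)×(255-B)/255, rounded to nearest integer
R: 255 - (255-157)×(255-155)/255 = 255 - 9800/255 ≈ 255 - 38.431 = 216.569 → 217
G: 255 - (255-154)×(255-41)/255 = 255 - 21614/255 ≈ 255 - 84.761 = 170.239 → 170
B: 255 - (255-63)×(255-208)/255 = 255 - 9024/255 ≈ 255 - 35.388 = 219.612 → 220
= RGB(217, 170, 220)


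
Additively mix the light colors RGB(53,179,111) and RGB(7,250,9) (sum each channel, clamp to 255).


Additive: each channel = min(255, C₁+C₂)
R: 53+7 = 60 → 60
G: 179+250 = 429 → 255
B: 111+9 = 120 → 120
= RGB(60, 255, 120)


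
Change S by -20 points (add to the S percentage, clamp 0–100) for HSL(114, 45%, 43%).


Original S = 45%
Adjustment = -20 percentage points
New S = 45 + (-20) = 25
Clamp to [0, 100] → 25
= HSL(114°, 25%, 43%)


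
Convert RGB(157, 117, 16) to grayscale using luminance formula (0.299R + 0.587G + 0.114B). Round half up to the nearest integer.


Gray = 0.299×R + 0.587×G + 0.114×B
Gray = 0.299×157 + 0.587×117 + 0.114×16
Gray = 46.943 + 68.679 + 1.824
Gray = 117.446 → round half up → 117
Gray = 117


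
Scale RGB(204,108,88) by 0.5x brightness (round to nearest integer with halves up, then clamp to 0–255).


Multiply each channel by 0.5, round half up, clamp to [0, 255]
R: 204×0.5 = 102
G: 108×0.5 = 54
B: 88×0.5 = 44
= RGB(102, 54, 44)


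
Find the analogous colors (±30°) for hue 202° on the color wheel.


Base hue: 202°
Left analog: (202 - 30) mod 360 = 172°
Right analog: (202 + 30) mod 360 = 232°
Analogous hues = 172° and 232°


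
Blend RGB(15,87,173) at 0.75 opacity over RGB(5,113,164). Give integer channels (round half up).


C = α×F + (1-α)×B, with 1-α = 0.25
R: 0.75×15 + 0.25×5 = 11.25 + 1.25 = 12.50 → 13
G: 0.75×87 + 0.25×113 = 65.25 + 28.25 = 93.50 → 94
B: 0.75×173 + 0.25×164 = 129.75 + 41.00 = 170.75 → 171
= RGB(13, 94, 171)


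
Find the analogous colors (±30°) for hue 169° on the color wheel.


Base hue: 169°
Left analog: (169 - 30) mod 360 = 139°
Right analog: (169 + 30) mod 360 = 199°
Analogous hues = 139° and 199°


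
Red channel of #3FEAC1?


Color: #3FEAC1
R = 3F = 63
G = EA = 234
B = C1 = 193
Red = 63


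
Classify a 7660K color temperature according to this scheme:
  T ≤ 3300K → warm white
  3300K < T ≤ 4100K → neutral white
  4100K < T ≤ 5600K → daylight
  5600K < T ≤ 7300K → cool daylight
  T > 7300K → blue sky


Temperature: 7660K
7660K > 7300K → blue sky
Classification: blue sky


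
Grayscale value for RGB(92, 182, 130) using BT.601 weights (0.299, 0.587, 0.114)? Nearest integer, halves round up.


Gray = 0.299×R + 0.587×G + 0.114×B
Gray = 0.299×92 + 0.587×182 + 0.114×130
Gray = 27.508 + 106.834 + 14.820
Gray = 149.162 → round half up → 149
Gray = 149


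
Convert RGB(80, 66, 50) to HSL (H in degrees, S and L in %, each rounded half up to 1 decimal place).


Normalize: R'=80/255≈0.3137, G'=66/255≈0.2588, B'=50/255≈0.1961
Max=80/255, Min=50/255, Δ=Max-Min=30/255
L = (Max+Min)/2 = (80+50)/510 = 130/510 = 0.25490… → L = 25.5%
L ≤ 0.5 → S = Δ/(Max+Min) = 30/(80+50) = 30/130 = 0.23076… → S = 23.1%
(the 1/255 factors cancel in S and H, so raw channel differences can be used)
Max is R' → H = 60 × (((G-B)/Δ) mod 6) = 60 × (((66-50)/30) mod 6)
  16/30 = 0.5333…
  H = 60 × 0.5333… = 32° → H = 32.0°
= HSL(32.0°, 23.1%, 25.5%)


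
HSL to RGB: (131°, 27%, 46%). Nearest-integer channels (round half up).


H=131°, S=0.27, L=0.46
C = (1-|2L-1|)×S = (1-|-0.08|)×0.27 = 0.2484
H' = H/60 = 131/60 ≈ 2.1833; X = C×(1-|H' mod 2 - 1|) = 0.04554
m = L - C/2 = 0.46 - 0.1242 = 0.3358
Sector ⌊H'⌋ = 2 → (R',G',B') = (0.0, 0.2484, 0.04554)
RGB = ((R'+m)×255, (G'+m)×255, (B'+m)×255) = (85.629, 148.971, 97.2417)
Round half up → RGB(86, 149, 97)


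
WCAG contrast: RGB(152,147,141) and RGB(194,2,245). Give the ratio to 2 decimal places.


Linearize each sRGB channel c=v/255: c/12.92 if c ≤ 0.04045 else ((c+0.055)/1.055)^2.4
L = 0.2126×R_lin + 0.7152×G_lin + 0.0722×B_lin
Color 1 (152,147,141):
  R=152: 152/255≈0.5961 > 0.04045 → ((0.5961+0.055)/1.055)^2.4 ≈ 0.31399
  G=147: 147/255≈0.5765 > 0.04045 → ((0.5765+0.055)/1.055)^2.4 ≈ 0.29177
  B=141: 141/255≈0.5529 > 0.04045 → ((0.5529+0.055)/1.055)^2.4 ≈ 0.26636
  L1 = 0.2126×0.31399 + 0.7152×0.29177 + 0.0722×0.26636 ≈ 0.29466
Color 2 (194,2,245):
  R=194: 194/255≈0.7608 > 0.04045 → ((0.7608+0.055)/1.055)^2.4 ≈ 0.53948
  G=2: 2/255≈0.0078 ≤ 0.04045 → 0.0078/12.92 ≈ 0.00061
  B=245: 245/255≈0.9608 > 0.04045 → ((0.9608+0.055)/1.055)^2.4 ≈ 0.91310
  L2 = 0.2126×0.53948 + 0.7152×0.00061 + 0.0722×0.91310 ≈ 0.18105
Lighter = 0.29466, Darker = 0.18105
Ratio = (L_lighter + 0.05) / (L_darker + 0.05)
Ratio = (0.29466 + 0.05) / (0.18105 + 0.05) = 0.34466 / 0.23105 ≈ 1.4917
Ratio ≈ 1.49:1


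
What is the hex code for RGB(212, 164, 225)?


R = 212 → D4 (hex)
G = 164 → A4 (hex)
B = 225 → E1 (hex)
Hex = #D4A4E1


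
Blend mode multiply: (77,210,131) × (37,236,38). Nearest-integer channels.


Multiply: C = A×B/255, rounded to nearest integer
R: 77×37/255 = 2849/255 ≈ 11.173 → 11
G: 210×236/255 = 49560/255 ≈ 194.353 → 194
B: 131×38/255 = 4978/255 ≈ 19.522 → 20
= RGB(11, 194, 20)


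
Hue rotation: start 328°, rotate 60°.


New hue = (H + rotation) mod 360
New hue = (328 + 60) mod 360
= 388 mod 360
= 28°


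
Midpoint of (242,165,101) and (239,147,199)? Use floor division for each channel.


Midpoint: each channel = ⌊(C₁+C₂)/2⌋
R: ⌊(242+239)/2⌋ = 240
G: ⌊(165+147)/2⌋ = 156
B: ⌊(101+199)/2⌋ = 150
= RGB(240, 156, 150)


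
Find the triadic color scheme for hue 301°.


Triadic: equally spaced at 120° intervals
H1 = 301°
H2 = (301 + 120) mod 360 = 61°
H3 = (301 + 240) mod 360 = 181°
Triadic = 301°, 61°, 181°


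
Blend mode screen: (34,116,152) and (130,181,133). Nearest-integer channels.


Screen: C = 255 - (255-A)×(255-B)/255, rounded to nearest integer
R: 255 - (255-34)×(255-130)/255 = 255 - 27625/255 ≈ 255 - 108.333 = 146.667 → 147
G: 255 - (255-116)×(255-181)/255 = 255 - 10286/255 ≈ 255 - 40.337 = 214.663 → 215
B: 255 - (255-152)×(255-133)/255 = 255 - 12566/255 ≈ 255 - 49.278 = 205.722 → 206
= RGB(147, 215, 206)


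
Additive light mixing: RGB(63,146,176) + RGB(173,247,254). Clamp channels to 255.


Additive: each channel = min(255, C₁+C₂)
R: 63+173 = 236 → 236
G: 146+247 = 393 → 255
B: 176+254 = 430 → 255
= RGB(236, 255, 255)


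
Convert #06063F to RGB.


06 → 6 (R)
06 → 6 (G)
3F → 63 (B)
= RGB(6, 6, 63)


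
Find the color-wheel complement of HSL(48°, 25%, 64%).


Complement = opposite side of color wheel = hue + 180°
H' = (48 + 180) mod 360 = 228°
S and L unchanged.
= HSL(228°, 25%, 64%)


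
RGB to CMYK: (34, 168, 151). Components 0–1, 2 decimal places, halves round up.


R'=34/255≈0.1333, G'=168/255≈0.6588, B'=151/255≈0.5922
K = 1 - max(R',G',B') = 1 - 168/255 = 87/255 = 0.34117… → 0.34
(1-R'-K)/(1-K) simplifies to (max-R)/max with max = 168:
C = (168-34)/168 = 134/168 = 0.79761… → 0.80
M = (168-168)/168 = 0/168 = 0 → 0.00
Y = (168-151)/168 = 17/168 = 0.10119… → 0.10
= CMYK(0.80, 0.00, 0.10, 0.34)


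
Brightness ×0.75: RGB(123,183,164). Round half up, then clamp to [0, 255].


Multiply each channel by 0.75, round half up, clamp to [0, 255]
R: 123×0.75 = 92.25 → round → 92
G: 183×0.75 = 137.25 → round → 137
B: 164×0.75 = 123
= RGB(92, 137, 123)


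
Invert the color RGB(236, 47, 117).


Invert: (255-R, 255-G, 255-B)
R: 255-236 = 19
G: 255-47 = 208
B: 255-117 = 138
= RGB(19, 208, 138)


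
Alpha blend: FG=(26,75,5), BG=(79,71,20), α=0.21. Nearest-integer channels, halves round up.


C = α×F + (1-α)×B, with 1-α = 0.79
R: 0.21×26 + 0.79×79 = 5.46 + 62.41 = 67.87 → 68
G: 0.21×75 + 0.79×71 = 15.75 + 56.09 = 71.84 → 72
B: 0.21×5 + 0.79×20 = 1.05 + 15.80 = 16.85 → 17
= RGB(68, 72, 17)


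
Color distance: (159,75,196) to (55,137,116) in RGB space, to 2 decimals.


d = √[(R₁-R₂)² + (G₁-G₂)² + (B₁-B₂)²]
d = √[(159-55)² + (75-137)² + (196-116)²]
d = √[10816 + 3844 + 6400]
d = √21060
d ≈ 145.12


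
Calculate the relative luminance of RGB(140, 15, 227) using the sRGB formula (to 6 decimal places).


Linearize each channel (sRGB transfer function): c = v/255; c_lin = c/12.92 if c ≤ 0.04045, else ((c+0.055)/1.055)^2.4
  R: 140/255 ≈ 0.549020 > 0.04045 → ((0.549020+0.055)/1.055)^2.4 ≈ 0.262251
  G: 15/255 ≈ 0.058824 > 0.04045 → ((0.058824+0.055)/1.055)^2.4 ≈ 0.004777
  B: 227/255 ≈ 0.890196 > 0.04045 → ((0.890196+0.055)/1.055)^2.4 ≈ 0.768151
R_lin = 0.262251, G_lin = 0.004777, B_lin = 0.768151
L = 0.2126×R + 0.7152×G + 0.0722×B
L = 0.2126×0.262251 + 0.7152×0.004777 + 0.0722×0.768151
L ≈ 0.114631


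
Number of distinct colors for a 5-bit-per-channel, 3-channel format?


Total bits = 5 bits/channel × 3 channels = 15 bits
Distinct colors = 2^15
= 32,768 colors


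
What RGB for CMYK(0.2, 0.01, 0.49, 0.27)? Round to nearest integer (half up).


R = 255 × (1-C) × (1-K) = 255 × 0.80 × 0.73 = 148.92 → 149
G = 255 × (1-M) × (1-K) = 255 × 0.99 × 0.73 = 184.2885 → 184
B = 255 × (1-Y) × (1-K) = 255 × 0.51 × 0.73 = 94.9365 → 95
= RGB(149, 184, 95)


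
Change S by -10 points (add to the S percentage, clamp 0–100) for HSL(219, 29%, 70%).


Original S = 29%
Adjustment = -10 percentage points
New S = 29 + (-10) = 19
Clamp to [0, 100] → 19
= HSL(219°, 19%, 70%)


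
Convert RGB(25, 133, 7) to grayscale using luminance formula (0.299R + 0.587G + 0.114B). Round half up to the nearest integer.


Gray = 0.299×R + 0.587×G + 0.114×B
Gray = 0.299×25 + 0.587×133 + 0.114×7
Gray = 7.475 + 78.071 + 0.798
Gray = 86.344 → round half up → 86
Gray = 86


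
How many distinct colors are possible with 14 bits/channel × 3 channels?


Total bits = 14 bits/channel × 3 channels = 42 bits
Distinct colors = 2^42
= 4,398,046,511,104 colors


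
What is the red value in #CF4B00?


Color: #CF4B00
R = CF = 207
G = 4B = 75
B = 00 = 0
Red = 207


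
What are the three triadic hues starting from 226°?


Triadic: equally spaced at 120° intervals
H1 = 226°
H2 = (226 + 120) mod 360 = 346°
H3 = (226 + 240) mod 360 = 106°
Triadic = 226°, 346°, 106°


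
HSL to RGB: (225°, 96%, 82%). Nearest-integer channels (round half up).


H=225°, S=0.96, L=0.82
C = (1-|2L-1|)×S = (1-|0.64|)×0.96 = 0.3456
H' = H/60 = 225/60 ≈ 3.7500; X = C×(1-|H' mod 2 - 1|) = 0.0864
m = L - C/2 = 0.82 - 0.1728 = 0.6472
Sector ⌊H'⌋ = 3 → (R',G',B') = (0.0, 0.0864, 0.3456)
RGB = ((R'+m)×255, (G'+m)×255, (B'+m)×255) = (165.036, 187.068, 253.164)
Round half up → RGB(165, 187, 253)


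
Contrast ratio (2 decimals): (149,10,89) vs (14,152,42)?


Linearize each sRGB channel c=v/255: c/12.92 if c ≤ 0.04045 else ((c+0.055)/1.055)^2.4
L = 0.2126×R_lin + 0.7152×G_lin + 0.0722×B_lin
Color 1 (149,10,89):
  R=149: 149/255≈0.5843 > 0.04045 → ((0.5843+0.055)/1.055)^2.4 ≈ 0.30054
  G=10: 10/255≈0.0392 ≤ 0.04045 → 0.0392/12.92 ≈ 0.00304
  B=89: 89/255≈0.3490 > 0.04045 → ((0.3490+0.055)/1.055)^2.4 ≈ 0.09990
  L1 = 0.2126×0.30054 + 0.7152×0.00304 + 0.0722×0.09990 ≈ 0.07328
Color 2 (14,152,42):
  R=14: 14/255≈0.0549 > 0.04045 → ((0.0549+0.055)/1.055)^2.4 ≈ 0.00439
  G=152: 152/255≈0.5961 > 0.04045 → ((0.5961+0.055)/1.055)^2.4 ≈ 0.31399
  B=42: 42/255≈0.1647 > 0.04045 → ((0.1647+0.055)/1.055)^2.4 ≈ 0.02315
  L2 = 0.2126×0.00439 + 0.7152×0.31399 + 0.0722×0.02315 ≈ 0.22717
Lighter = 0.22717, Darker = 0.07328
Ratio = (L_lighter + 0.05) / (L_darker + 0.05)
Ratio = (0.22717 + 0.05) / (0.07328 + 0.05) = 0.27717 / 0.12328 ≈ 2.2483
Ratio ≈ 2.25:1


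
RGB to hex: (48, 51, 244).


R = 48 → 30 (hex)
G = 51 → 33 (hex)
B = 244 → F4 (hex)
Hex = #3033F4


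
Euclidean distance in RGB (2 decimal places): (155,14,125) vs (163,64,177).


d = √[(R₁-R₂)² + (G₁-G₂)² + (B₁-B₂)²]
d = √[(155-163)² + (14-64)² + (125-177)²]
d = √[64 + 2500 + 2704]
d = √5268
d ≈ 72.58


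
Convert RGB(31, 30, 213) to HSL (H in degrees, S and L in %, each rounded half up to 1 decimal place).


Normalize: R'=31/255≈0.1216, G'=30/255≈0.1176, B'=213/255≈0.8353
Max=213/255, Min=30/255, Δ=Max-Min=183/255
L = (Max+Min)/2 = (213+30)/510 = 243/510 = 0.47647… → L = 47.6%
L ≤ 0.5 → S = Δ/(Max+Min) = 183/(213+30) = 183/243 = 0.75308… → S = 75.3%
(the 1/255 factors cancel in S and H, so raw channel differences can be used)
Max is B' → H = 60 × ((R-G)/Δ + 4) = 60 × ((31-30)/183 + 4)
  1/183 + 4 = 0.0054… + 4 = 4.0054…
  H = 60 × 4.0054… = 240.327…° → H = 240.3°
= HSL(240.3°, 75.3%, 47.6%)


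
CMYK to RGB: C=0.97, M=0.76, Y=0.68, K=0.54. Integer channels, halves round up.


R = 255 × (1-C) × (1-K) = 255 × 0.03 × 0.46 = 3.519 → 4
G = 255 × (1-M) × (1-K) = 255 × 0.24 × 0.46 = 28.152 → 28
B = 255 × (1-Y) × (1-K) = 255 × 0.32 × 0.46 = 37.536 → 38
= RGB(4, 28, 38)


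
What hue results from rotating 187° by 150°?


New hue = (H + rotation) mod 360
New hue = (187 + 150) mod 360
= 337 mod 360
= 337°


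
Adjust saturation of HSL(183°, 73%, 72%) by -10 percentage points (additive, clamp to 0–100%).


Original S = 73%
Adjustment = -10 percentage points
New S = 73 + (-10) = 63
Clamp to [0, 100] → 63
= HSL(183°, 63%, 72%)


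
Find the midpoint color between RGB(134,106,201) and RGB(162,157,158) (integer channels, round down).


Midpoint: each channel = ⌊(C₁+C₂)/2⌋
R: ⌊(134+162)/2⌋ = 148
G: ⌊(106+157)/2⌋ = 131
B: ⌊(201+158)/2⌋ = 179
= RGB(148, 131, 179)


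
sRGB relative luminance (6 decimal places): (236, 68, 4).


Linearize each channel (sRGB transfer function): c = v/255; c_lin = c/12.92 if c ≤ 0.04045, else ((c+0.055)/1.055)^2.4
  R: 236/255 ≈ 0.925490 > 0.04045 → ((0.925490+0.055)/1.055)^2.4 ≈ 0.838799
  G: 68/255 ≈ 0.266667 > 0.04045 → ((0.266667+0.055)/1.055)^2.4 ≈ 0.057805
  B: 4/255 ≈ 0.015686 ≤ 0.04045 → 0.015686/12.92 ≈ 0.001214
R_lin = 0.838799, G_lin = 0.057805, B_lin = 0.001214
L = 0.2126×R + 0.7152×G + 0.0722×B
L = 0.2126×0.838799 + 0.7152×0.057805 + 0.0722×0.001214
L ≈ 0.219759


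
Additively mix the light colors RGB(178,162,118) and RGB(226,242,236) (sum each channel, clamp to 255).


Additive: each channel = min(255, C₁+C₂)
R: 178+226 = 404 → 255
G: 162+242 = 404 → 255
B: 118+236 = 354 → 255
= RGB(255, 255, 255)


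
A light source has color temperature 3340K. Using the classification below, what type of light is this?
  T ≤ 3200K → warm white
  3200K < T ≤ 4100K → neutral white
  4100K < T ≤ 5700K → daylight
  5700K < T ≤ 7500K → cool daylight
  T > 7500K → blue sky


Temperature: 3340K
3200K < 3340K ≤ 4100K → neutral white
Classification: neutral white


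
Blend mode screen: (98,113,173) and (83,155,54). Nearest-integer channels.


Screen: C = 255 - (255-A)×(255-B)/255, rounded to nearest integer
R: 255 - (255-98)×(255-83)/255 = 255 - 27004/255 ≈ 255 - 105.898 = 149.102 → 149
G: 255 - (255-113)×(255-155)/255 = 255 - 14200/255 ≈ 255 - 55.686 = 199.314 → 199
B: 255 - (255-173)×(255-54)/255 = 255 - 16482/255 ≈ 255 - 64.635 = 190.365 → 190
= RGB(149, 199, 190)


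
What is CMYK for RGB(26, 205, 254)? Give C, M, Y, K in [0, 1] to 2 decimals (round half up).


R'=26/255≈0.1020, G'=205/255≈0.8039, B'=254/255≈0.9961
K = 1 - max(R',G',B') = 1 - 254/255 = 1/255 = 0.00392… → 0.00
(1-R'-K)/(1-K) simplifies to (max-R)/max with max = 254:
C = (254-26)/254 = 228/254 = 0.89763… → 0.90
M = (254-205)/254 = 49/254 = 0.19291… → 0.19
Y = (254-254)/254 = 0/254 = 0 → 0.00
= CMYK(0.90, 0.19, 0.00, 0.00)


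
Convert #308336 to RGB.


30 → 48 (R)
83 → 131 (G)
36 → 54 (B)
= RGB(48, 131, 54)


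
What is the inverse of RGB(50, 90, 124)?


Invert: (255-R, 255-G, 255-B)
R: 255-50 = 205
G: 255-90 = 165
B: 255-124 = 131
= RGB(205, 165, 131)


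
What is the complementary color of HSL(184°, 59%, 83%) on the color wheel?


Complement = opposite side of color wheel = hue + 180°
H' = (184 + 180) mod 360 = 4°
S and L unchanged.
= HSL(4°, 59%, 83%)


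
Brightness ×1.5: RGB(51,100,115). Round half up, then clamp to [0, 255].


Multiply each channel by 1.5, round half up, clamp to [0, 255]
R: 51×1.5 = 76.5 → round → 77
G: 100×1.5 = 150
B: 115×1.5 = 172.5 → round → 173
= RGB(77, 150, 173)


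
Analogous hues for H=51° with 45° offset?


Base hue: 51°
Left analog: (51 - 45) mod 360 = 6°
Right analog: (51 + 45) mod 360 = 96°
Analogous hues = 6° and 96°


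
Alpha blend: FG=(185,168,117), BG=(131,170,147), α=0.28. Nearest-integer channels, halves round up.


C = α×F + (1-α)×B, with 1-α = 0.72
R: 0.28×185 + 0.72×131 = 51.80 + 94.32 = 146.12 → 146
G: 0.28×168 + 0.72×170 = 47.04 + 122.40 = 169.44 → 169
B: 0.28×117 + 0.72×147 = 32.76 + 105.84 = 138.60 → 139
= RGB(146, 169, 139)


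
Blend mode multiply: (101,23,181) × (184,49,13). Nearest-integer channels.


Multiply: C = A×B/255, rounded to nearest integer
R: 101×184/255 = 18584/255 ≈ 72.878 → 73
G: 23×49/255 = 1127/255 ≈ 4.420 → 4
B: 181×13/255 = 2353/255 ≈ 9.227 → 9
= RGB(73, 4, 9)


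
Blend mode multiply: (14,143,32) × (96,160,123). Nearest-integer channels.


Multiply: C = A×B/255, rounded to nearest integer
R: 14×96/255 = 1344/255 ≈ 5.271 → 5
G: 143×160/255 = 22880/255 ≈ 89.725 → 90
B: 32×123/255 = 3936/255 ≈ 15.435 → 15
= RGB(5, 90, 15)


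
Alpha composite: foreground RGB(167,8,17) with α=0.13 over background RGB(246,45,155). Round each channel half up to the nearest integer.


C = α×F + (1-α)×B, with 1-α = 0.87
R: 0.13×167 + 0.87×246 = 21.71 + 214.02 = 235.73 → 236
G: 0.13×8 + 0.87×45 = 1.04 + 39.15 = 40.19 → 40
B: 0.13×17 + 0.87×155 = 2.21 + 134.85 = 137.06 → 137
= RGB(236, 40, 137)


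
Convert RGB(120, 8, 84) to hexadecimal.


R = 120 → 78 (hex)
G = 8 → 08 (hex)
B = 84 → 54 (hex)
Hex = #780854


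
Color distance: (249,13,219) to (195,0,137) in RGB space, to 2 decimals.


d = √[(R₁-R₂)² + (G₁-G₂)² + (B₁-B₂)²]
d = √[(249-195)² + (13-0)² + (219-137)²]
d = √[2916 + 169 + 6724]
d = √9809
d ≈ 99.04


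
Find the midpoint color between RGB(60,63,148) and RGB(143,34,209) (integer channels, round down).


Midpoint: each channel = ⌊(C₁+C₂)/2⌋
R: ⌊(60+143)/2⌋ = 101
G: ⌊(63+34)/2⌋ = 48
B: ⌊(148+209)/2⌋ = 178
= RGB(101, 48, 178)


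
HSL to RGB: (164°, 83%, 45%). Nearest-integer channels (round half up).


H=164°, S=0.83, L=0.45
C = (1-|2L-1|)×S = (1-|-0.10|)×0.83 = 0.747
H' = H/60 = 164/60 ≈ 2.7333; X = C×(1-|H' mod 2 - 1|) = 0.5478
m = L - C/2 = 0.45 - 0.3735 = 0.0765
Sector ⌊H'⌋ = 2 → (R',G',B') = (0.0, 0.747, 0.5478)
RGB = ((R'+m)×255, (G'+m)×255, (B'+m)×255) = (19.5075, 209.9925, 159.1965)
Round half up → RGB(20, 210, 159)


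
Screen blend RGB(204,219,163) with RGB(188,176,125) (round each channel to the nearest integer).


Screen: C = 255 - (255-A)×(255-B)/255, rounded to nearest integer
R: 255 - (255-204)×(255-188)/255 = 255 - 3417/255 ≈ 255 - 13.400 = 241.600 → 242
G: 255 - (255-219)×(255-176)/255 = 255 - 2844/255 ≈ 255 - 11.153 = 243.847 → 244
B: 255 - (255-163)×(255-125)/255 = 255 - 11960/255 ≈ 255 - 46.902 = 208.098 → 208
= RGB(242, 244, 208)


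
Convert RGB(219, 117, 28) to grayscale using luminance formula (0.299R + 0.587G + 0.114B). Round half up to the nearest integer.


Gray = 0.299×R + 0.587×G + 0.114×B
Gray = 0.299×219 + 0.587×117 + 0.114×28
Gray = 65.481 + 68.679 + 3.192
Gray = 137.352 → round half up → 137
Gray = 137


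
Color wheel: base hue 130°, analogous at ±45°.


Base hue: 130°
Left analog: (130 - 45) mod 360 = 85°
Right analog: (130 + 45) mod 360 = 175°
Analogous hues = 85° and 175°


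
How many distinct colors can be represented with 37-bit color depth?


Colors = 2^bits = 2^37
= 137,438,953,472 colors


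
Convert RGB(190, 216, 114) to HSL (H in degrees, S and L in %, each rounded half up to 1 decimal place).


Normalize: R'=190/255≈0.7451, G'=216/255≈0.8471, B'=114/255≈0.4471
Max=216/255, Min=114/255, Δ=Max-Min=102/255
L = (Max+Min)/2 = (216+114)/510 = 330/510 = 0.64705… → L = 64.7%
L > 0.5 → S = Δ/(2-Max-Min) = 102/(510-216-114) = 102/180 = 0.56666… → S = 56.7%
(the 1/255 factors cancel in S and H, so raw channel differences can be used)
Max is G' → H = 60 × ((B-R)/Δ + 2) = 60 × ((114-190)/102 + 2)
  -76/102 + 2 = -0.7450… + 2 = 1.2549…
  H = 60 × 1.2549… = 75.294…° → H = 75.3°
= HSL(75.3°, 56.7%, 64.7%)


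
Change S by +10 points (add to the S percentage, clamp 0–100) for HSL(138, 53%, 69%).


Original S = 53%
Adjustment = +10 percentage points
New S = 53 + (10) = 63
Clamp to [0, 100] → 63
= HSL(138°, 63%, 69%)


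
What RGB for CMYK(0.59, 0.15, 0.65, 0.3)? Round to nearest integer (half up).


R = 255 × (1-C) × (1-K) = 255 × 0.41 × 0.70 = 73.185 → 73
G = 255 × (1-M) × (1-K) = 255 × 0.85 × 0.70 = 151.725 → 152
B = 255 × (1-Y) × (1-K) = 255 × 0.35 × 0.70 = 62.475 → 62
= RGB(73, 152, 62)


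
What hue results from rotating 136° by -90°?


New hue = (H + rotation) mod 360
New hue = (136 -90) mod 360
= 46 mod 360
= 46°


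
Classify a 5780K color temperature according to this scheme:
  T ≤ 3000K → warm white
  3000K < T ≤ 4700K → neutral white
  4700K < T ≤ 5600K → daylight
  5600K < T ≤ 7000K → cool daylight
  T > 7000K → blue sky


Temperature: 5780K
5600K < 5780K ≤ 7000K → cool daylight
Classification: cool daylight


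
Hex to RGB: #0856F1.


08 → 8 (R)
56 → 86 (G)
F1 → 241 (B)
= RGB(8, 86, 241)


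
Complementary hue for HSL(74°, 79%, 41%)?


Complement = opposite side of color wheel = hue + 180°
H' = (74 + 180) mod 360 = 254°
S and L unchanged.
= HSL(254°, 79%, 41%)


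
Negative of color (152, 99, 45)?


Invert: (255-R, 255-G, 255-B)
R: 255-152 = 103
G: 255-99 = 156
B: 255-45 = 210
= RGB(103, 156, 210)


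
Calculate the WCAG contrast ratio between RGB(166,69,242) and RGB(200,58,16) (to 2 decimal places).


Linearize each sRGB channel c=v/255: c/12.92 if c ≤ 0.04045 else ((c+0.055)/1.055)^2.4
L = 0.2126×R_lin + 0.7152×G_lin + 0.0722×B_lin
Color 1 (166,69,242):
  R=166: 166/255≈0.6510 > 0.04045 → ((0.6510+0.055)/1.055)^2.4 ≈ 0.38133
  G=69: 69/255≈0.2706 > 0.04045 → ((0.2706+0.055)/1.055)^2.4 ≈ 0.05951
  B=242: 242/255≈0.9490 > 0.04045 → ((0.9490+0.055)/1.055)^2.4 ≈ 0.88792
  L1 = 0.2126×0.38133 + 0.7152×0.05951 + 0.0722×0.88792 ≈ 0.18774
Color 2 (200,58,16):
  R=200: 200/255≈0.7843 > 0.04045 → ((0.7843+0.055)/1.055)^2.4 ≈ 0.57758
  G=58: 58/255≈0.2275 > 0.04045 → ((0.2275+0.055)/1.055)^2.4 ≈ 0.04231
  B=16: 16/255≈0.0627 > 0.04045 → ((0.0627+0.055)/1.055)^2.4 ≈ 0.00518
  L2 = 0.2126×0.57758 + 0.7152×0.04231 + 0.0722×0.00518 ≈ 0.15343
Lighter = 0.18774, Darker = 0.15343
Ratio = (L_lighter + 0.05) / (L_darker + 0.05)
Ratio = (0.18774 + 0.05) / (0.15343 + 0.05) = 0.23774 / 0.20343 ≈ 1.1687
Ratio ≈ 1.17:1


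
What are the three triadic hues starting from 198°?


Triadic: equally spaced at 120° intervals
H1 = 198°
H2 = (198 + 120) mod 360 = 318°
H3 = (198 + 240) mod 360 = 78°
Triadic = 198°, 318°, 78°


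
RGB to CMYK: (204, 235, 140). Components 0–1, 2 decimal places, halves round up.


R'=204/255≈0.8000, G'=235/255≈0.9216, B'=140/255≈0.5490
K = 1 - max(R',G',B') = 1 - 235/255 = 20/255 = 0.07843… → 0.08
(1-R'-K)/(1-K) simplifies to (max-R)/max with max = 235:
C = (235-204)/235 = 31/235 = 0.13191… → 0.13
M = (235-235)/235 = 0/235 = 0 → 0.00
Y = (235-140)/235 = 95/235 = 0.40425… → 0.40
= CMYK(0.13, 0.00, 0.40, 0.08)


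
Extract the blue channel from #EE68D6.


Color: #EE68D6
R = EE = 238
G = 68 = 104
B = D6 = 214
Blue = 214


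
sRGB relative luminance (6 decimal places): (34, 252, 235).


Linearize each channel (sRGB transfer function): c = v/255; c_lin = c/12.92 if c ≤ 0.04045, else ((c+0.055)/1.055)^2.4
  R: 34/255 ≈ 0.133333 > 0.04045 → ((0.133333+0.055)/1.055)^2.4 ≈ 0.015996
  G: 252/255 ≈ 0.988235 > 0.04045 → ((0.988235+0.055)/1.055)^2.4 ≈ 0.973445
  B: 235/255 ≈ 0.921569 > 0.04045 → ((0.921569+0.055)/1.055)^2.4 ≈ 0.830770
R_lin = 0.015996, G_lin = 0.973445, B_lin = 0.830770
L = 0.2126×R + 0.7152×G + 0.0722×B
L = 0.2126×0.015996 + 0.7152×0.973445 + 0.0722×0.830770
L ≈ 0.759590


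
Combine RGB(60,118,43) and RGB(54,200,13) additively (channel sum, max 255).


Additive: each channel = min(255, C₁+C₂)
R: 60+54 = 114 → 114
G: 118+200 = 318 → 255
B: 43+13 = 56 → 56
= RGB(114, 255, 56)


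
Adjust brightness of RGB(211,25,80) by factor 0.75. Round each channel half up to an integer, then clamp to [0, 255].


Multiply each channel by 0.75, round half up, clamp to [0, 255]
R: 211×0.75 = 158.25 → round → 158
G: 25×0.75 = 18.75 → round → 19
B: 80×0.75 = 60
= RGB(158, 19, 60)


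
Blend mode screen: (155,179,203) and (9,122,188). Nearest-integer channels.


Screen: C = 255 - (255-A)×(255-B)/255, rounded to nearest integer
R: 255 - (255-155)×(255-9)/255 = 255 - 24600/255 ≈ 255 - 96.471 = 158.529 → 159
G: 255 - (255-179)×(255-122)/255 = 255 - 10108/255 ≈ 255 - 39.639 = 215.361 → 215
B: 255 - (255-203)×(255-188)/255 = 255 - 3484/255 ≈ 255 - 13.663 = 241.337 → 241
= RGB(159, 215, 241)


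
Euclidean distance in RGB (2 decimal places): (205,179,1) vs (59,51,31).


d = √[(R₁-R₂)² + (G₁-G₂)² + (B₁-B₂)²]
d = √[(205-59)² + (179-51)² + (1-31)²]
d = √[21316 + 16384 + 900]
d = √38600
d ≈ 196.47


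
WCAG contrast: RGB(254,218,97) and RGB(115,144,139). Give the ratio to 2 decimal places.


Linearize each sRGB channel c=v/255: c/12.92 if c ≤ 0.04045 else ((c+0.055)/1.055)^2.4
L = 0.2126×R_lin + 0.7152×G_lin + 0.0722×B_lin
Color 1 (254,218,97):
  R=254: 254/255≈0.9961 > 0.04045 → ((0.9961+0.055)/1.055)^2.4 ≈ 0.99110
  G=218: 218/255≈0.8549 > 0.04045 → ((0.8549+0.055)/1.055)^2.4 ≈ 0.70110
  B=97: 97/255≈0.3804 > 0.04045 → ((0.3804+0.055)/1.055)^2.4 ≈ 0.11954
  L1 = 0.2126×0.99110 + 0.7152×0.70110 + 0.0722×0.11954 ≈ 0.72077
Color 2 (115,144,139):
  R=115: 115/255≈0.4510 > 0.04045 → ((0.4510+0.055)/1.055)^2.4 ≈ 0.17144
  G=144: 144/255≈0.5647 > 0.04045 → ((0.5647+0.055)/1.055)^2.4 ≈ 0.27889
  B=139: 139/255≈0.5451 > 0.04045 → ((0.5451+0.055)/1.055)^2.4 ≈ 0.25818
  L2 = 0.2126×0.17144 + 0.7152×0.27889 + 0.0722×0.25818 ≈ 0.25455
Lighter = 0.72077, Darker = 0.25455
Ratio = (L_lighter + 0.05) / (L_darker + 0.05)
Ratio = (0.72077 + 0.05) / (0.25455 + 0.05) = 0.77077 / 0.30455 ≈ 2.5308
Ratio ≈ 2.53:1


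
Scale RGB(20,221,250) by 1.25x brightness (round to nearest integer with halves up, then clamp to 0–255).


Multiply each channel by 1.25, round half up, clamp to [0, 255]
R: 20×1.25 = 25
G: 221×1.25 = 276.25 → round → 276 → clamp → 255
B: 250×1.25 = 312.5 → round → 313 → clamp → 255
= RGB(25, 255, 255)


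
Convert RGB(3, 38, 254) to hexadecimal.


R = 3 → 03 (hex)
G = 38 → 26 (hex)
B = 254 → FE (hex)
Hex = #0326FE


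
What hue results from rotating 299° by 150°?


New hue = (H + rotation) mod 360
New hue = (299 + 150) mod 360
= 449 mod 360
= 89°


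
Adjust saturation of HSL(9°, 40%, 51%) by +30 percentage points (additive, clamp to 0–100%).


Original S = 40%
Adjustment = +30 percentage points
New S = 40 + (30) = 70
Clamp to [0, 100] → 70
= HSL(9°, 70%, 51%)


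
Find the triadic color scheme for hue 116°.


Triadic: equally spaced at 120° intervals
H1 = 116°
H2 = (116 + 120) mod 360 = 236°
H3 = (116 + 240) mod 360 = 356°
Triadic = 116°, 236°, 356°


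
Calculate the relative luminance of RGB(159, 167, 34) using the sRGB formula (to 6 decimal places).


Linearize each channel (sRGB transfer function): c = v/255; c_lin = c/12.92 if c ≤ 0.04045, else ((c+0.055)/1.055)^2.4
  R: 159/255 ≈ 0.623529 > 0.04045 → ((0.623529+0.055)/1.055)^2.4 ≈ 0.346704
  G: 167/255 ≈ 0.654902 > 0.04045 → ((0.654902+0.055)/1.055)^2.4 ≈ 0.386429
  B: 34/255 ≈ 0.133333 > 0.04045 → ((0.133333+0.055)/1.055)^2.4 ≈ 0.015996
R_lin = 0.346704, G_lin = 0.386429, B_lin = 0.015996
L = 0.2126×R + 0.7152×G + 0.0722×B
L = 0.2126×0.346704 + 0.7152×0.386429 + 0.0722×0.015996
L ≈ 0.351239


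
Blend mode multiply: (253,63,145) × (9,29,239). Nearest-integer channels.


Multiply: C = A×B/255, rounded to nearest integer
R: 253×9/255 = 2277/255 ≈ 8.929 → 9
G: 63×29/255 = 1827/255 ≈ 7.165 → 7
B: 145×239/255 = 34655/255 ≈ 135.902 → 136
= RGB(9, 7, 136)


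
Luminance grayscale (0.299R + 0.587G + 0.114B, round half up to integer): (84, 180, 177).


Gray = 0.299×R + 0.587×G + 0.114×B
Gray = 0.299×84 + 0.587×180 + 0.114×177
Gray = 25.116 + 105.660 + 20.178
Gray = 150.954 → round half up → 151
Gray = 151


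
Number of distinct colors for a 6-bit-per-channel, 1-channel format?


Total bits = 6 bits/channel × 1 channels = 6 bits
Distinct colors = 2^6
= 64 colors


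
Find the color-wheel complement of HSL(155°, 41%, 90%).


Complement = opposite side of color wheel = hue + 180°
H' = (155 + 180) mod 360 = 335°
S and L unchanged.
= HSL(335°, 41%, 90%)


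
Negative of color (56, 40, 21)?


Invert: (255-R, 255-G, 255-B)
R: 255-56 = 199
G: 255-40 = 215
B: 255-21 = 234
= RGB(199, 215, 234)


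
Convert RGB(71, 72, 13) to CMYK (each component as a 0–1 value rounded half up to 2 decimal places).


R'=71/255≈0.2784, G'=72/255≈0.2824, B'=13/255≈0.0510
K = 1 - max(R',G',B') = 1 - 72/255 = 183/255 = 0.71764… → 0.72
(1-R'-K)/(1-K) simplifies to (max-R)/max with max = 72:
C = (72-71)/72 = 1/72 = 0.01388… → 0.01
M = (72-72)/72 = 0/72 = 0 → 0.00
Y = (72-13)/72 = 59/72 = 0.81944… → 0.82
= CMYK(0.01, 0.00, 0.82, 0.72)
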